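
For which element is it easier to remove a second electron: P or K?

P

After 1 electron has been removed, what remains? P⁺ still has 4 valence electrons; K⁺ is the bare [Ar] core.
Pulling an electron out of a noble-gas core costs far more than removing a remaining valence electron, so K sits at the high end of IE_2.
Tabulated IE_2 (kJ/mol): P 1907, K 3052.
So the second ionization energies run P < K.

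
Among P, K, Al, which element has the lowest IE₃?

Al

IE_3 is the cost of taking one more electron from the +2 cation: P²⁺ still has 3 valence electrons; K²⁺ is already 1 electron into the core; Al²⁺ still has 1 valence electron.
Breaking into a closed-shell core is much more expensive than removing a leftover valence electron — K has the largest IE_3 here.
Valence configurations: P²⁺ [Ne]3s²3p¹, Al²⁺ [Ne]3s¹.
Tabulated IE_3 (kJ/mol): P 2914, K 4420, Al 2745.
Hence IE_3: Al < P < K.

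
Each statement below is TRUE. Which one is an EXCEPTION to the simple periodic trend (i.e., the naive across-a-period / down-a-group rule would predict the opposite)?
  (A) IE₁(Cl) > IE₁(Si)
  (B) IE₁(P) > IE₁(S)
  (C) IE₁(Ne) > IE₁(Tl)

The general trend: first ionization energy increases across a period and decreases down a group.
(A) Cl (period 3, group 17) vs Si (period 3, group 14): the stated order agrees with the simple trend.
(B) P (period 3, group 15) vs S (period 3, group 16): the stated order contradicts the simple trend.
(C) Ne (period 2, group 18) vs Tl (period 6, group 13): the stated order agrees with the simple trend.
The exception is (B): S (3p⁴) ionizes more easily than half-filled P (3p³) because the paired 3p electron in S is pushed out by e⁻–e⁻ repulsion.

(B)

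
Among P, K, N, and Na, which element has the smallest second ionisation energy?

P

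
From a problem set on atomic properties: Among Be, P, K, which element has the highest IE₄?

Be

After 3 electrons have been removed, what remains? Be³⁺ is already 1 electron into the core; P³⁺ still has 2 valence electrons; K³⁺ is already 2 electrons into the core.
Pulling an electron out of a noble-gas core costs far more than removing a remaining valence electron, so K and Be sit at the high end of IE_4.
Approximate IE_4 values (kJ/mol): Be 21007, P 4964, K 5877.
Putting it together, IE_4: P < K < Be.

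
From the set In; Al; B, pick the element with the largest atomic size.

B is in period 2, group 13; Al is in period 3, group 13; In is in period 5, group 13.
Across a period the added protons contract the valence shell; down a group each new principal shell makes the atom larger.
All are in group 13, so atomic radius increases down the group.
The largest atomic size among these belongs to In.

In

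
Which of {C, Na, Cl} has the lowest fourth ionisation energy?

Cl

After 3 electrons have been removed, what remains? C³⁺ still has 1 valence electron; Na³⁺ is already 2 electrons into the core; Cl³⁺ still has 4 valence electrons.
Core electrons are held far more tightly than valence electrons, so Na tops the IE_4 order.
Valence configurations: C³⁺ [He]2s¹, Cl³⁺ [Ne]3s²3p².
Approximate IE_4 values (kJ/mol): C 6223, Na 9543, Cl 5159.
Putting it together, IE_4: Cl < C < Na.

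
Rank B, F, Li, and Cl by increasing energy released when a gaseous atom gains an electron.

B, Li, F, Cl

Adding an electron releases more energy for atoms nearer the top right (short of the noble gases).
Neither a single period nor a single group — weigh both effects.
Li > B: this pair runs against the simple trend — see the exception note.
F > Li: both are in period 2; the period trend gives F the larger value.
Cl > F: this pair runs against the simple trend — see the exception note.
Note the exception: Li has a higher electron affinity than B, contrary to the simple trend — B's ns²np¹ configuration gives only a small electron affinity — the sparsely filled np subshell binds an added electron weakly.
Note the exception: Cl has a higher electron affinity than F, contrary to the simple trend — F's small 2p subshell makes the incoming electron feel strong e⁻–e⁻ repulsion, so Cl actually releases more energy on gaining an electron.
For reference (kJ/mol): Li 60, B 27, F 328, Cl 349.
So from lowest to highest: B < Li < F < Cl.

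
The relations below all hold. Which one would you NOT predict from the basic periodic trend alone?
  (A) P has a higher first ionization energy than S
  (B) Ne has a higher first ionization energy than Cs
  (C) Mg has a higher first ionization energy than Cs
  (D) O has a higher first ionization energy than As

(A)

The general trend: first ionization energy increases across a period and decreases down a group.
(A) P (period 3, group 15) vs S (period 3, group 16): the stated order contradicts the simple trend.
(B) Ne (period 2, group 18) vs Cs (period 6, group 1): the stated order agrees with the simple trend.
(C) Mg (period 3, group 2) vs Cs (period 6, group 1): the stated order agrees with the simple trend.
(D) O (period 2, group 16) vs As (period 4, group 15): the stated order agrees with the simple trend.
The exception is (A): S (3p⁴) ionizes more easily than half-filled P (3p³) because the paired 3p electron in S is pushed out by e⁻–e⁻ repulsion.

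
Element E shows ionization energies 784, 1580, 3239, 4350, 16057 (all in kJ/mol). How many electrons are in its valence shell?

Look for the largest jump between consecutive ionization energies: IE5/IE4 ≈ 3.7, far larger than any earlier ratio.
That jump marks the point where a core electron is being removed. So the atom has 4 valence electrons.

4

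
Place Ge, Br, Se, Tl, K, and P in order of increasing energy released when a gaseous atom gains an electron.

Tl, K, P, Ge, Se, Br

P is in period 3, group 15; K is in period 4, group 1; Ge is in period 4, group 14; Se is in period 4, group 16; Br is in period 4, group 17; Tl is in period 6, group 13.
Electron affinity generally becomes more exothermic across a period toward the halogens and less exothermic down a group.
Neither a single period nor a single group — weigh both effects.
K > Tl: the two effects oppose for this pair; the down-group effect wins (48 vs 19 kJ/mol).
P > K: both effects reinforce here, so P is clearly the higher of the two.
Ge > P: this pair runs against the simple trend — see the exception note.
Se > Ge: Se lies to the right of Ge in period 4, so the across-period effect alone puts Se higher.
Br > Se: both are in period 4; the period trend gives Br the larger value.
Note the exception: Ge has a higher electron affinity than P, contrary to the simple trend — adding an electron to P's half-filled np³ subshell costs electron-pairing energy.
Approximate values (kJ/mol): P 72, K 48, Ge 119, Se 195, Br 325, Tl 19.
So from lowest to highest: Tl < K < P < Ge < Se < Br.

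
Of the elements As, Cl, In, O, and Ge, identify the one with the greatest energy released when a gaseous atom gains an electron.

O is in period 2, group 16; Cl is in period 3, group 17; Ge is in period 4, group 14; As is in period 4, group 15; In is in period 5, group 13.
Electron affinity generally becomes more exothermic across a period toward the halogens and less exothermic down a group.
Here both period and group differ, so the two effects have to be weighed against each other.
As > In: both effects reinforce here, so As is clearly the higher of the two.
Ge > As: this pair runs against the simple trend — see the exception note.
O > Ge: both effects reinforce here, so O is clearly the higher of the two.
Cl > O: period and group pull opposite ways; the across-period shift dominates (349 vs 141 kJ/mol).
Note the exception: Ge has a higher electron affinity than As, contrary to the simple trend — adding an electron to As's half-filled 4p³ is unfavourable, so Ge (4p²) has the more exothermic EA.
For reference (kJ/mol): O 141, Cl 349, Ge 119, As 78, In 29.
The greatest energy released when a gaseous atom gains an electron among these belongs to Cl.

Cl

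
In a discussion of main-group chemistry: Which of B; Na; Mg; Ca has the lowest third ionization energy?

After 2 electrons have been removed, what remains? B²⁺ still has 1 valence electron; Na²⁺ is already 1 electron into the core; Mg²⁺ is the bare [Ne] core; Ca²⁺ is the bare [Ar] core.
Breaking into a closed-shell core is much more expensive than removing a leftover valence electron — Ca, Na and Mg have the largest IE_3 here.
Approximate IE_3 values (kJ/mol): B 3660, Na 6910, Mg 7733, Ca 4912.
Hence IE_3: B < Ca < Na < Mg.

B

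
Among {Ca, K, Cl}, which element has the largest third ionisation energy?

IE_3 is the cost of taking one more electron from the +2 cation: Ca²⁺ is the bare [Ar] core; K²⁺ is already 1 electron into the core; Cl²⁺ still has 5 valence electrons.
Breaking into a closed-shell core is much more expensive than removing a leftover valence electron — K and Ca have the largest IE_3 here.
Approximate IE_3 values (kJ/mol): Ca 4912, K 4420, Cl 3822.
Hence IE_3: Cl < K < Ca.

Ca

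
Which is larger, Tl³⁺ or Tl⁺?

Tl⁺

Both ions have Z = 81 protons, but Tl³⁺ has lost more electrons, so its remaining electrons feel a larger effective nuclear charge per electron and are pulled in more tightly.
Higher positive charge → smaller ion, so Tl⁺ > Tl³⁺.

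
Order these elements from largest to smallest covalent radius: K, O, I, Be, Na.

K, Na, I, Be, O

Be is in period 2, group 2; O is in period 2, group 16; Na is in period 3, group 1; K is in period 4, group 1; I is in period 5, group 17.
Atomic radius shrinks across a period as nuclear charge pulls the same shell inward, and grows down a group as new shells are added.
Neither a single period nor a single group — weigh both effects.
Be > O: Be lies to the left of O in period 2, so the across-period effect alone puts Be larger.
I > Be: the two effects oppose for this pair; the down-group effect wins (133 vs 102 pm).
Na > I: period and group pull opposite ways; the across-period shift dominates (155 vs 133 pm).
K > Na: K sits below Na in group 1, so the down-group effect alone puts K larger.
For reference (pm): Be 102, O 63, Na 155, K 196, I 133.
So from largest to smallest: K > Na > I > Be > O.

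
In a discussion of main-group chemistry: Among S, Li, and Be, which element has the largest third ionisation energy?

Be

After 2 electrons have been removed, what remains? S²⁺ still has 4 valence electrons; Li²⁺ is already 1 electron into the core; Be²⁺ is the bare [He] core.
Pulling an electron out of a noble-gas core costs far more than removing a remaining valence electron, so Li and Be sit at the high end of IE_3.
Tabulated IE_3 (kJ/mol): S 3357, Li 11815, Be 14849.
Overall IE_3 order: S < Li < Be.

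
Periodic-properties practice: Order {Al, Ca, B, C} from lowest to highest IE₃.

Al < B < C < Ca

IE_3 is the cost of taking one more electron from the +2 cation: Al²⁺ still has 1 valence electron; Ca²⁺ is the bare [Ar] core; B²⁺ still has 1 valence electron; C²⁺ still has 2 valence electrons.
Breaking into a closed-shell core is much more expensive than removing a leftover valence electron — Ca has the largest IE_3 here.
Valence configurations: Al²⁺ [Ne]3s¹, B²⁺ [He]2s¹, C²⁺ [He]2s².
Tabulated IE_3 (kJ/mol): Al 2745, Ca 4912, B 3660, C 4620.
Hence IE_3: Al < B < C < Ca.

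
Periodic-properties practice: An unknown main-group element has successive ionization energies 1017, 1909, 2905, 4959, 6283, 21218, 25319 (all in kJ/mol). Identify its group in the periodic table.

Look for the largest jump between consecutive ionization energies: IE6/IE5 ≈ 3.4, far larger than any earlier ratio.
That jump marks the point where a core electron is being removed. So the atom has 5 valence electrons.
A main-group element with 5 valence electrons is in group 15.

Group 15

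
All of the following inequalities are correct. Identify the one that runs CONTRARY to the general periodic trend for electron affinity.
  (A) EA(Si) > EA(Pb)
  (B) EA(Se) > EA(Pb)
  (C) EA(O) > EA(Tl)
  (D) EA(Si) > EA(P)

(D)

The general trend: electron affinity increases across a period and decreases down a group.
(A) Si (period 3, group 14) vs Pb (period 6, group 14): the stated order agrees with the simple trend.
(B) Se (period 4, group 16) vs Pb (period 6, group 14): the stated order agrees with the simple trend.
(C) O (period 2, group 16) vs Tl (period 6, group 13): the stated order agrees with the simple trend.
(D) Si (period 3, group 14) vs P (period 3, group 15): the stated order contradicts the simple trend.
The exception is (D): adding an electron to P's half-filled 3p³ is unfavourable, so Si (3p²) has the more exothermic EA.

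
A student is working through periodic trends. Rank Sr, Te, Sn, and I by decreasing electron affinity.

I, Te, Sn, Sr

Sr is in period 5, group 2; Sn is in period 5, group 14; Te is in period 5, group 16; I is in period 5, group 17.
EA tends to increase across a period and decrease down a group, though the pattern is less regular than for IE or radius.
All lie in period 5, so electron affinity increases left to right.
So from highest to lowest: I > Te > Sn > Sr.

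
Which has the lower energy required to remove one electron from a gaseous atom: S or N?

S

Across a period the outer electron is held more tightly (higher IE₁); down a group it sits in a higher shell, more shielded, and comes off more easily.
A diagonal step moves right (one effect) and down (the opposite effect) at once.
N > S: the two effects oppose for this pair; the down-group effect wins (1402 vs 1000 kJ/mol).
Tabulated first ionization energy (kJ/mol): N 1402, S 1000.
So S has the lower energy required to remove one electron from a gaseous atom (S < N).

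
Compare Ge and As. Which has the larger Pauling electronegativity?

As

Ge is in period 4, group 14; As is in period 4, group 15.
EN rises left→right (higher Z_eff, smaller atoms) and falls top→bottom (larger, more shielded atoms).
All lie in period 4, so electronegativity increases left to right.
So As has the larger Pauling electronegativity (As > Ge).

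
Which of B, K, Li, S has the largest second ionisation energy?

Consider each +1 ion: B⁺ still has 2 valence electrons; K⁺ is the bare [Ar] core; Li⁺ is the bare [He] core; S⁺ still has 5 valence electrons.
Pulling an electron out of a noble-gas core costs far more than removing a remaining valence electron, so K and Li sit at the high end of IE_2.
Valence configurations: B⁺ [He]2s², S⁺ [Ne]3s²3p³.
The numbers (kJ/mol): B 2427, K 3052, Li 7298, S 2252.
Putting it together, IE_2: S < B < K < Li.

Li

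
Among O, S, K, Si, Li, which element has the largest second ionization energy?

After 1 electron has been removed, what remains? O⁺ still has 5 valence electrons; S⁺ still has 5 valence electrons; K⁺ is the bare [Ar] core; Si⁺ still has 3 valence electrons; Li⁺ is the bare [He] core.
Usually core removal costs more than valence removal, but here the competition is close: a tightly held n=2 valence electron can cost more to remove than an n=3 core electron, so the actual values have to decide it.
Valence configurations: O⁺ [He]2s²2p³, S⁺ [Ne]3s²3p³, Si⁺ [Ne]3s²3p¹.
Tabulated IE_2 (kJ/mol): O 3388, S 2252, K 3052, Si 1577, Li 7298.
Hence IE_2: Si < S < K < O < Li.

Li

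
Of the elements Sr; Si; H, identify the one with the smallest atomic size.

H

H is in period 1, group 1; Si is in period 3, group 14; Sr is in period 5, group 2.
Across a period the added protons contract the valence shell; down a group each new principal shell makes the atom larger.
These span different periods and groups, so the two trends combine.
Si > H: period and group pull opposite ways; the down-group shift dominates (116 vs 32 pm).
Sr > Si: both effects reinforce here, so Sr is clearly the larger of the two.
Approximate values (pm): H 32, Si 116, Sr 185.
The smallest atomic size among these belongs to H.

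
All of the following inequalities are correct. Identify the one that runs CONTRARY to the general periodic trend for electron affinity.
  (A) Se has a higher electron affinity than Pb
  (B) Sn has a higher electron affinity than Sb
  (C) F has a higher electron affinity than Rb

The general trend: electron affinity increases across a period and decreases down a group.
(A) Se (period 4, group 16) vs Pb (period 6, group 14): the stated order agrees with the simple trend.
(B) Sn (period 5, group 14) vs Sb (period 5, group 15): the stated order contradicts the simple trend.
(C) F (period 2, group 17) vs Rb (period 5, group 1): the stated order agrees with the simple trend.
The exception is (B): adding an electron to Sb's half-filled 5p³ is unfavourable, so Sn has the more exothermic EA.

(B)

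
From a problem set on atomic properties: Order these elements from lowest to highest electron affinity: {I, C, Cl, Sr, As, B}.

Sr < B < As < C < I < Cl

B is in period 2, group 13; C is in period 2, group 14; Cl is in period 3, group 17; As is in period 4, group 15; Sr is in period 5, group 2; I is in period 5, group 17.
EA tends to increase across a period and decrease down a group, though the pattern is less regular than for IE or radius.
Here both period and group differ, so the two effects have to be weighed against each other.
B > Sr: both effects reinforce here, so B is clearly the higher of the two.
As > B: period and group pull opposite ways; the across-period shift dominates (78 vs 27 kJ/mol).
C > As: period and group pull opposite ways; the down-group shift dominates (122 vs 78 kJ/mol).
I > C: the two effects oppose for this pair; the across-period effect wins (295 vs 122 kJ/mol).
Cl > I: Cl sits above I in group 17, so the down-group effect alone puts Cl higher.
Tabulated electron affinity (kJ/mol): B 27, C 122, Cl 349, As 78, Sr 5, I 295.
So from lowest to highest: Sr < B < As < C < I < Cl.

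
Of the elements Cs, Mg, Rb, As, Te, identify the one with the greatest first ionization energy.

As

Mg is in period 3, group 2; As is in period 4, group 15; Rb is in period 5, group 1; Te is in period 5, group 16; Cs is in period 6, group 1.
IE₁ increases left→right with effective nuclear charge and decreases top→bottom as the valence shell moves farther out.
Here both period and group differ, so the two effects have to be weighed against each other.
Rb > Cs: Rb sits above Cs in group 1, so the down-group effect alone puts Rb higher.
Mg > Rb: both effects reinforce here, so Mg is clearly the higher of the two.
Te > Mg: the two effects oppose for this pair; the across-period effect wins (869 vs 738 kJ/mol).
As > Te: the two effects oppose for this pair; the down-group effect wins (947 vs 869 kJ/mol).
Tabulated first ionization energy (kJ/mol): Mg 738, As 947, Rb 403, Te 869, Cs 376.
The greatest first ionization energy among these belongs to As.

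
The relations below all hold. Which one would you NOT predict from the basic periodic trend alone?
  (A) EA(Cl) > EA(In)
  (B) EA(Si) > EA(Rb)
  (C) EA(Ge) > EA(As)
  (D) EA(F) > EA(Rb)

(C)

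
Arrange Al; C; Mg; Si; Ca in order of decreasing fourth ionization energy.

After 3 electrons have been removed, what remains? Al³⁺ is the bare [Ne] core; C³⁺ still has 1 valence electron; Mg³⁺ is already 1 electron into the core; Si³⁺ still has 1 valence electron; Ca³⁺ is already 1 electron into the core.
Pulling an electron out of a noble-gas core costs far more than removing a remaining valence electron, so Ca, Mg and Al sit at the high end of IE_4.
Valence configurations: C³⁺ [He]2s¹, Si³⁺ [Ne]3s¹.
Tabulated IE_4 (kJ/mol): Al 11577, C 6223, Mg 10543, Si 4356, Ca 6491.
So the fourth ionization energies run Si < C < Ca < Mg < Al.

Al, Mg, Ca, C, Si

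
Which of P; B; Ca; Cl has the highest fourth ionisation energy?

B

Consider each +3 ion: P³⁺ still has 2 valence electrons; B³⁺ is the bare [He] core; Ca³⁺ is already 1 electron into the core; Cl³⁺ still has 4 valence electrons.
Pulling an electron out of a noble-gas core costs far more than removing a remaining valence electron, so Ca and B sit at the high end of IE_4.
Valence configurations: P³⁺ [Ne]3s², Cl³⁺ [Ne]3s²3p².
Approximate IE_4 values (kJ/mol): P 4964, B 25026, Ca 6491, Cl 5159.
So the fourth ionization energies run P < Cl < Ca < B.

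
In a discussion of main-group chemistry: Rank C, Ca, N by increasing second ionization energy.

IE_2 is the cost of taking one more electron from the +1 cation: C⁺ still has 3 valence electrons; Ca⁺ still has 1 valence electron; N⁺ still has 4 valence electrons.
All are still removing valence electrons, so compare the +1 ions as you would atoms: IE_2 generally rises across a period (higher Z_eff) and falls down a group (larger shell), subject to the usual subshell exceptions.
Valence configurations: C⁺ [He]2s²2p¹, Ca⁺ [Ar]4s¹, N⁺ [He]2s²2p².
Tabulated IE_2 (kJ/mol): C 2353, Ca 1145, N 2856.
So the second ionization energies run Ca < C < N.

Ca < C < N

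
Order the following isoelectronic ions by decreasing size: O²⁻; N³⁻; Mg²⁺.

N³⁻, O²⁻, Mg²⁺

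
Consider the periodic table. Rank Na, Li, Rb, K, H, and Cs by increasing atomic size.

H < Li < Na < K < Rb < Cs

H is in period 1, group 1; Li is in period 2, group 1; Na is in period 3, group 1; K is in period 4, group 1; Rb is in period 5, group 1; Cs is in period 6, group 1.
Atomic radius shrinks across a period as nuclear charge pulls the same shell inward, and grows down a group as new shells are added.
All are in group 1, so atomic radius increases down the group.
So from smallest to largest: H < Li < Na < K < Rb < Cs.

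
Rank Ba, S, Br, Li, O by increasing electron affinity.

Ba, Li, O, S, Br

Adding an electron releases more energy for atoms nearer the top right (short of the noble gases).
Neither a single period nor a single group — weigh both effects.
Li > Ba: period and group pull opposite ways; the down-group shift dominates (60 vs 14 kJ/mol).
O > Li: both are in period 2; the period trend gives O the larger value.
S > O: this pair runs against the simple trend — see the exception note.
Br > S: the two effects oppose for this pair; the across-period effect wins (325 vs 200 kJ/mol).
Note the exception: S has a higher electron affinity than O, contrary to the simple trend — the compact 2p subshell of O repels the added electron more than S's larger 3p does.
Tabulated electron affinity (kJ/mol): Li 60, O 141, S 200, Br 325, Ba 14.
So from lowest to highest: Ba < Li < O < S < Br.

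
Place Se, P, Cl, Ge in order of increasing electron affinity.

P < Ge < Se < Cl

Atoms with high Z_eff and room in the valence shell (especially the halogens) have the most exothermic electron affinities.
Here both period and group differ, so the two effects have to be weighed against each other.
Ge > P: this pair runs against the simple trend — see the exception note.
Se > Ge: both are in period 4; the period trend gives Se the larger value.
Cl > Se: both effects reinforce here, so Cl is clearly the higher of the two.
Note the exception: Ge has a higher electron affinity than P, contrary to the simple trend — adding an electron to P's half-filled np³ subshell costs electron-pairing energy.
For reference (kJ/mol): P 72, Cl 349, Ge 119, Se 195.
So from lowest to highest: P < Ge < Se < Cl.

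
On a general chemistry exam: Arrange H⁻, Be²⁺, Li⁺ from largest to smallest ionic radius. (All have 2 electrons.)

All of these have 2 electrons, so size is governed by nuclear charge alone: the more protons, the stronger the pull on the same electron cloud, and the smaller the ion.
Nuclear charges: Be²⁺ (Z=4), Li⁺ (Z=3), H⁻ (Z=1).
Largest to smallest: H⁻ > Li⁺ > Be²⁺.

H⁻, Li⁺, Be²⁺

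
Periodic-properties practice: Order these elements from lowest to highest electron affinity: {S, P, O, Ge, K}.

K, P, Ge, O, S

Atoms with high Z_eff and room in the valence shell (especially the halogens) have the most exothermic electron affinities.
These span different periods and groups, so the two trends combine.
P > K: relative to K, both the across-period and down-group shifts push P's electron affinity up.
Ge > P: this pair runs against the simple trend — see the exception note.
O > Ge: both effects reinforce here, so O is clearly the higher of the two.
S > O: this pair runs against the simple trend — see the exception note.
Note the exception: Ge has a higher electron affinity than P, contrary to the simple trend — adding an electron to P's half-filled np³ subshell costs electron-pairing energy.
Note the exception: S has a higher electron affinity than O, contrary to the simple trend — the compact 2p subshell of O repels the added electron more than S's larger 3p does.
For reference (kJ/mol): O 141, P 72, S 200, K 48, Ge 119.
So from lowest to highest: K < P < Ge < O < S.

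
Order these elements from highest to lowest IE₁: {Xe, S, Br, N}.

N > Xe > Br > S

N is in period 2, group 15; S is in period 3, group 16; Br is in period 4, group 17; Xe is in period 5, group 18.
Across a period the outer electron is held more tightly (higher IE₁); down a group it sits in a higher shell, more shielded, and comes off more easily.
A diagonal step moves right (one effect) and down (the opposite effect) at once.
Br > S: the two effects oppose for this pair; the across-period effect wins (1140 vs 1000 kJ/mol).
Xe > Br: the two effects oppose for this pair; the across-period effect wins (1170 vs 1140 kJ/mol).
N > Xe: the two effects oppose for this pair; the down-group effect wins (1402 vs 1170 kJ/mol).
Approximate values (kJ/mol): N 1402, S 1000, Br 1140, Xe 1170.
So from highest to lowest: N > Xe > Br > S.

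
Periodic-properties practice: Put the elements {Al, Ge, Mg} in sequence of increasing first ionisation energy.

Mg is in period 3, group 2; Al is in period 3, group 13; Ge is in period 4, group 14.
First ionization energy rises across a period (greater Z_eff holds electrons more tightly) and falls down a group (valence electrons are farther from the nucleus).
These span different periods and groups, so the two trends combine.
Mg > Al: this pair runs against the simple trend — see the exception note.
Ge > Mg: the two effects oppose for this pair; the across-period effect wins (762 vs 738 kJ/mol).
Note the exception: Mg has a higher first ionization energy than Al, contrary to the simple trend — Al's single 3p electron is easier to remove than one from Mg's filled 3s².
Approximate values (kJ/mol): Mg 738, Al 578, Ge 762.
So from lowest to highest: Al < Mg < Ge.

Al < Mg < Ge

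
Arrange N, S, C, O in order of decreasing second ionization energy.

IE_2 is the cost of taking one more electron from the +1 cation: N⁺ still has 4 valence electrons; S⁺ still has 5 valence electrons; C⁺ still has 3 valence electrons; O⁺ still has 5 valence electrons.
All are still removing valence electrons, so compare the +1 ions as you would atoms: IE_2 generally rises across a period (higher Z_eff) and falls down a group (larger shell), subject to the usual subshell exceptions.
Valence configurations: N⁺ [He]2s²2p², S⁺ [Ne]3s²3p³, C⁺ [He]2s²2p¹, O⁺ [He]2s²2p³.
Tabulated IE_2 (kJ/mol): N 2856, S 2252, C 2353, O 3388.
Hence IE_2: S < C < N < O.

O > N > C > S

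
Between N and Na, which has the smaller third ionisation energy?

N

The third ionization energy removes an electron from the +2 ion. For each element: N²⁺ still has 3 valence electrons; Na²⁺ is already 1 electron into the core.
Breaking into a closed-shell core is much more expensive than removing a leftover valence electron — Na has the largest IE_3 here.
Approximate IE_3 values (kJ/mol): N 4578, Na 6910.
So the third ionization energies run N < Na.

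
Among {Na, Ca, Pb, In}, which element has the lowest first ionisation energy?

Na is in period 3, group 1; Ca is in period 4, group 2; In is in period 5, group 13; Pb is in period 6, group 14.
Removing the outermost electron gets harder across a period and easier down a group.
These sit on a diagonal, where the across-period and down-group effects partly cancel.
In > Na: the two effects oppose for this pair; the across-period effect wins (558 vs 496 kJ/mol).
Ca > In: period and group pull opposite ways; the down-group shift dominates (590 vs 558 kJ/mol).
Pb > Ca: the two effects oppose for this pair; the across-period effect wins (716 vs 590 kJ/mol).
Approximate values (kJ/mol): Na 496, Ca 590, In 558, Pb 716.
The lowest first ionisation energy among these belongs to Na.

Na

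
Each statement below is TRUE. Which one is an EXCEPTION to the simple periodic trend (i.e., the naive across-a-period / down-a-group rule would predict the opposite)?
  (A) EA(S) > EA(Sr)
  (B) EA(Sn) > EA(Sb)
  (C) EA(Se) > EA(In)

The general trend: electron affinity increases across a period and decreases down a group.
(A) S (period 3, group 16) vs Sr (period 5, group 2): the stated order agrees with the simple trend.
(B) Sn (period 5, group 14) vs Sb (period 5, group 15): the stated order contradicts the simple trend.
(C) Se (period 4, group 16) vs In (period 5, group 13): the stated order agrees with the simple trend.
The exception is (B): adding an electron to Sb's half-filled 5p³ is unfavourable, so Sn has the more exothermic EA.

(B)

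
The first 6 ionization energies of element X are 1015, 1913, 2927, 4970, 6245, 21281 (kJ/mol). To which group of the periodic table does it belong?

Look for the largest jump between consecutive ionization energies: IE6/IE5 ≈ 3.4, far larger than any earlier ratio.
That jump marks the point where a core electron is being removed. So the atom has 5 valence electrons.
A main-group element with 5 valence electrons is in group 15.

Group 15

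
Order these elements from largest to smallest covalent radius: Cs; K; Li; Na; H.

Cs > K > Na > Li > H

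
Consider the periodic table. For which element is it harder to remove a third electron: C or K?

Consider each +2 ion: C²⁺ still has 2 valence electrons; K²⁺ is already 1 electron into the core.
Usually core removal costs more than valence removal, but here the competition is close: a tightly held n=2 valence electron can cost more to remove than an n=3 core electron, so the actual values have to decide it.
Approximate IE_3 values (kJ/mol): C 4620, K 4420.
Overall IE_3 order: K < C.

C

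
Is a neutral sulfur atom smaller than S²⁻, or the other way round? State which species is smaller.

S

Forming S²⁻ adds 2 electrons to S. More electron–electron repulsion in the same shell, with unchanged nuclear charge, lets the cloud expand.
An anion is larger than its parent atom: S²⁻ > S.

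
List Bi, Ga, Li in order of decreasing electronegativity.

Bi > Ga > Li

Li is in period 2, group 1; Ga is in period 4, group 13; Bi is in period 6, group 15.
EN rises left→right (higher Z_eff, smaller atoms) and falls top→bottom (larger, more shielded atoms).
Neither a single period nor a single group — weigh both effects.
Ga > Li: the two effects oppose for this pair; the across-period effect wins (1.81 vs 0.98).
Bi > Ga: period and group pull opposite ways; the across-period shift dominates (2.02 vs 1.81).
Tabulated electronegativity (Pauling): Li 0.98, Ga 1.81, Bi 2.02.
So from highest to lowest: Bi > Ga > Li.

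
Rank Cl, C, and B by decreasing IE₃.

C, Cl, B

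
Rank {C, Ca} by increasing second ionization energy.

Consider each +1 ion: C⁺ still has 3 valence electrons; Ca⁺ still has 1 valence electron.
All are still removing valence electrons, so compare the +1 ions as you would atoms: IE_2 generally rises across a period (higher Z_eff) and falls down a group (larger shell), subject to the usual subshell exceptions.
Valence configurations: C⁺ [He]2s²2p¹, Ca⁺ [Ar]4s¹.
Approximate IE_2 values (kJ/mol): C 2353, Ca 1145.
Putting it together, IE_2: Ca < C.

Ca < C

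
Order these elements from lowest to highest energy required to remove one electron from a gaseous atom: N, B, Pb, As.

Pb < B < As < N

B is in period 2, group 13; N is in period 2, group 15; As is in period 4, group 15; Pb is in period 6, group 14.
Across a period the outer electron is held more tightly (higher IE₁); down a group it sits in a higher shell, more shielded, and comes off more easily.
These span different periods and groups, so the two trends combine.
B > Pb: period and group pull opposite ways; the down-group shift dominates (801 vs 716 kJ/mol).
As > B: the two effects oppose for this pair; the across-period effect wins (947 vs 801 kJ/mol).
N > As: N sits above As in group 15, so the down-group effect alone puts N higher.
Tabulated first ionization energy (kJ/mol): B 801, N 1402, As 947, Pb 716.
So from lowest to highest: Pb < B < As < N.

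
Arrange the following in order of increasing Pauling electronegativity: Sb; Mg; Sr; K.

K < Sr < Mg < Sb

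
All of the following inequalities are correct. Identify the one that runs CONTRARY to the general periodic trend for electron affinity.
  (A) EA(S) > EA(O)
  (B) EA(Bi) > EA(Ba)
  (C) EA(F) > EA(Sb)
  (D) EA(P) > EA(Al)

(A)

The general trend: electron affinity increases across a period and decreases down a group.
(A) S (period 3, group 16) vs O (period 2, group 16): the stated order contradicts the simple trend.
(B) Bi (period 6, group 15) vs Ba (period 6, group 2): the stated order agrees with the simple trend.
(C) F (period 2, group 17) vs Sb (period 5, group 15): the stated order agrees with the simple trend.
(D) P (period 3, group 15) vs Al (period 3, group 13): the stated order agrees with the simple trend.
The exception is (A): the compact 2p subshell of O repels the added electron more than S's larger 3p does.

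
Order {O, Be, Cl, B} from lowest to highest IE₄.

IE_4 is the cost of taking one more electron from the +3 cation: O³⁺ still has 3 valence electrons; Be³⁺ is already 1 electron into the core; Cl³⁺ still has 4 valence electrons; B³⁺ is the bare [He] core.
Pulling an electron out of a noble-gas core costs far more than removing a remaining valence electron, so Be and B sit at the high end of IE_4.
Valence configurations: O³⁺ [He]2s²2p¹, Cl³⁺ [Ne]3s²3p².
The numbers (kJ/mol): O 7469, Be 21007, Cl 5159, B 25026.
Putting it together, IE_4: Cl < O < Be < B.

Cl < O < Be < B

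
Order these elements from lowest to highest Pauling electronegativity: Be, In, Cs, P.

Cs < Be < In < P

Electronegativity increases across a period and decreases down a group, tracking effective nuclear charge and atomic size.
Here both period and group differ, so the two effects have to be weighed against each other.
Be > Cs: both effects reinforce here, so Be is clearly the higher of the two.
In > Be: the two effects oppose for this pair; the across-period effect wins (1.78 vs 1.57).
P > In: relative to In, both the across-period and down-group shifts push P's electronegativity up.
Approximate values (Pauling): Be 1.57, P 2.19, In 1.78, Cs 0.79.
So from lowest to highest: Cs < Be < In < P.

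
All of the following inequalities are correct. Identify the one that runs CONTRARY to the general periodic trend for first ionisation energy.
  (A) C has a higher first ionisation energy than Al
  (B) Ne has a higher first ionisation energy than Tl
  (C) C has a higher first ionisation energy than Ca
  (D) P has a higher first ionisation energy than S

The general trend: first ionisation energy increases across a period and decreases down a group.
(A) C (period 2, group 14) vs Al (period 3, group 13): the stated order agrees with the simple trend.
(B) Ne (period 2, group 18) vs Tl (period 6, group 13): the stated order agrees with the simple trend.
(C) C (period 2, group 14) vs Ca (period 4, group 2): the stated order agrees with the simple trend.
(D) P (period 3, group 15) vs S (period 3, group 16): the stated order contradicts the simple trend.
The exception is (D): S (3p⁴) ionizes more easily than half-filled P (3p³) because the paired 3p electron in S is pushed out by e⁻–e⁻ repulsion.

(D)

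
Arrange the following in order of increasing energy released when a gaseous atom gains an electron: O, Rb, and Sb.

Rb < Sb < O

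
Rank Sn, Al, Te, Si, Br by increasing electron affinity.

Electron affinity generally becomes more exothermic across a period toward the halogens and less exothermic down a group.
Neither a single period nor a single group — weigh both effects.
Sn > Al: period and group pull opposite ways; the across-period shift dominates (107 vs 42 kJ/mol).
Si > Sn: they share group 14; the group trend gives Si the larger value.
Te > Si: period and group pull opposite ways; the across-period shift dominates (190 vs 134 kJ/mol).
Br > Te: both effects reinforce here, so Br is clearly the higher of the two.
Approximate values (kJ/mol): Al 42, Si 134, Br 325, Sn 107, Te 190.
So from lowest to highest: Al < Sn < Si < Te < Br.

Al, Sn, Si, Te, Br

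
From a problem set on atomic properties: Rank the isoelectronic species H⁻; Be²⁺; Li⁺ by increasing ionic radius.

Be²⁺ < Li⁺ < H⁻

All of these have 2 electrons, so size is governed by nuclear charge alone: the more protons, the stronger the pull on the same electron cloud, and the smaller the ion.
Nuclear charges: Be²⁺ (Z=4), Li⁺ (Z=3), H⁻ (Z=1).
Smallest to largest: Be²⁺ < Li⁺ < H⁻.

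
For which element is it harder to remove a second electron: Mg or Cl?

After 1 electron has been removed, what remains? Mg⁺ still has 1 valence electron; Cl⁺ still has 6 valence electrons.
All are still removing valence electrons, so compare the +1 ions as you would atoms: IE_2 generally rises across a period (higher Z_eff) and falls down a group (larger shell), subject to the usual subshell exceptions.
Valence configurations: Mg⁺ [Ne]3s¹, Cl⁺ [Ne]3s²3p⁴.
Approximate IE_2 values (kJ/mol): Mg 1451, Cl 2298.
So the second ionization energies run Mg < Cl.

Cl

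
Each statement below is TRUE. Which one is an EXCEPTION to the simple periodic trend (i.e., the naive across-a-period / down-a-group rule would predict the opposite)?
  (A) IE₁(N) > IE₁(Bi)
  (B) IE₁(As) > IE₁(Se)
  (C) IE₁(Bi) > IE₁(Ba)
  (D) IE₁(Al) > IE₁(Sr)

The general trend: first ionization energy increases across a period and decreases down a group.
(A) N (period 2, group 15) vs Bi (period 6, group 15): the stated order agrees with the simple trend.
(B) As (period 4, group 15) vs Se (period 4, group 16): the stated order contradicts the simple trend.
(C) Bi (period 6, group 15) vs Ba (period 6, group 2): the stated order agrees with the simple trend.
(D) Al (period 3, group 13) vs Sr (period 5, group 2): the stated order agrees with the simple trend.
The exception is (B): Se (4p⁴) ionizes more easily than half-filled As (4p³).

(B)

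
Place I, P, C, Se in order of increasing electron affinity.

P < C < Se < I

C is in period 2, group 14; P is in period 3, group 15; Se is in period 4, group 16; I is in period 5, group 17.
Atoms with high Z_eff and room in the valence shell (especially the halogens) have the most exothermic electron affinities.
A diagonal step moves right (one effect) and down (the opposite effect) at once.
C > P: period and group pull opposite ways; the down-group shift dominates (122 vs 72 kJ/mol).
Se > C: the two effects oppose for this pair; the across-period effect wins (195 vs 122 kJ/mol).
I > Se: period and group pull opposite ways; the across-period shift dominates (295 vs 195 kJ/mol).
Approximate values (kJ/mol): C 122, P 72, Se 195, I 295.
So from lowest to highest: P < C < Se < I.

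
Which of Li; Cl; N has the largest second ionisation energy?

The second ionization energy removes an electron from the +1 ion. For each element: Li⁺ is the bare [He] core; Cl⁺ still has 6 valence electrons; N⁺ still has 4 valence electrons.
Pulling an electron out of a noble-gas core costs far more than removing a remaining valence electron, so Li sits at the high end of IE_2.
Valence configurations: Cl⁺ [Ne]3s²3p⁴, N⁺ [He]2s²2p².
Tabulated IE_2 (kJ/mol): Li 7298, Cl 2298, N 2856.
Putting it together, IE_2: Cl < N < Li.

Li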